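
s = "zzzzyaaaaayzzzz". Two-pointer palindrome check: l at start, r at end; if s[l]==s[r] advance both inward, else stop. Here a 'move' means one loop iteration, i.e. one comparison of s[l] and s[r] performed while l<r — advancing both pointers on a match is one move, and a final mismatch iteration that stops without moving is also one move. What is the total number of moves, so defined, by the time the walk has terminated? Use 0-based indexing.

[0,14] 'z'=='z' → l++,r--
[1,13] 'z'=='z' → l++,r--
[2,12] 'z'=='z' → l++,r--
[3,11] 'z'=='z' → l++,r--
[4,10] 'y'=='y' → l++,r--
[5,9] 'a'=='a' → l++,r--
[6,8] 'a'=='a' → l++,r--

7 moves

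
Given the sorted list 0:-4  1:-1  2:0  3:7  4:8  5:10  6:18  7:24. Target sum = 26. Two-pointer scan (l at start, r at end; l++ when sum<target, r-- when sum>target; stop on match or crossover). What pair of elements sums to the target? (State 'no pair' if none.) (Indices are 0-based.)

(8, 18)

[0,7] -4+24=20 <26 → l++
[1,7] -1+24=23 <26 → l++
[2,7] 0+24=24 <26 → l++
[3,7] 7+24=31 >26 → r--
[3,6] 7+18=25 <26 → l++
[4,6] 8+18=26 → found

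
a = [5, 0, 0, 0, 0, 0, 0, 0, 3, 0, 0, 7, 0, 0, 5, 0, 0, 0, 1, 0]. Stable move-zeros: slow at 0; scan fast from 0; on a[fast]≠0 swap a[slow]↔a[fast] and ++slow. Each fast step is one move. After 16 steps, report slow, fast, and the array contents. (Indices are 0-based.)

slow=0 fast=0: a[fast]=5≠0 swap→a[0]=5, slow++,fast++
slow=1 fast=1: a[fast]=0, fast++
slow=1 fast=2: a[fast]=0, fast++
slow=1 fast=3: a[fast]=0, fast++
slow=1 fast=4: a[fast]=0, fast++
slow=1 fast=5: a[fast]=0, fast++
slow=1 fast=6: a[fast]=0, fast++
slow=1 fast=7: a[fast]=0, fast++
slow=1 fast=8: a[fast]=3≠0 swap→a[1]=3, slow++,fast++
slow=2 fast=9: a[fast]=0, fast++
slow=2 fast=10: a[fast]=0, fast++
slow=2 fast=11: a[fast]=7≠0 swap→a[2]=7, slow++,fast++
slow=3 fast=12: a[fast]=0, fast++
slow=3 fast=13: a[fast]=0, fast++
slow=3 fast=14: a[fast]=5≠0 swap→a[3]=5, slow++,fast++
slow=4 fast=15: a[fast]=0, fast++

slow=4, fast=16, a=[5, 3, 7, 5, 0, 0, 0, 0, 0, 0, 0, 0, 0, 0, 0, 0, 0, 0, 1, 0]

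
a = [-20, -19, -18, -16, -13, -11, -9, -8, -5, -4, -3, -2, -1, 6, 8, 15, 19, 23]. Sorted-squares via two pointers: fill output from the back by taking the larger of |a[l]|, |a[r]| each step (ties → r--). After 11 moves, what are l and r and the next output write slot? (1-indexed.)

[1,18] |-20|<=|23| out[18]=529 → r--
[1,17] |-20|>|19| out[17]=400 → l++
[2,17] |-19|<=|19| out[16]=361 → r--
[2,16] |-19|>|15| out[15]=361 → l++
[3,16] |-18|>|15| out[14]=324 → l++
[4,16] |-16|>|15| out[13]=256 → l++
[5,16] |-13|<=|15| out[12]=225 → r--
[5,15] |-13|>|8| out[11]=169 → l++
[6,15] |-11|>|8| out[10]=121 → l++
[7,15] |-9|>|8| out[9]=81 → l++
[8,15] |-8|<=|8| out[8]=64 → r--

l=8, r=14, next write slot=7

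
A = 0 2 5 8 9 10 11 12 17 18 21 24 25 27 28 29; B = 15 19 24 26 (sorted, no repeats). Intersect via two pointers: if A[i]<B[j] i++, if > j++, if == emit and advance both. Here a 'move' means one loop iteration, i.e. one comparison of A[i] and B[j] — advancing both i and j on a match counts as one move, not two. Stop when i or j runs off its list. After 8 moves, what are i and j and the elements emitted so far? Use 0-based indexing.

i=0 j=0: 0<15, i++
i=1 j=0: 2<15, i++
i=2 j=0: 5<15, i++
i=3 j=0: 8<15, i++
i=4 j=0: 9<15, i++
i=5 j=0: 10<15, i++
i=6 j=0: 11<15, i++
i=7 j=0: 12<15, i++

i=8, j=0, emitted=[]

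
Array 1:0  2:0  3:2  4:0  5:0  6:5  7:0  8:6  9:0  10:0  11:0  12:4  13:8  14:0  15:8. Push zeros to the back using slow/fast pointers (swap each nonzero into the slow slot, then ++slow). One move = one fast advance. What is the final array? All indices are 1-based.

[2, 5, 6, 4, 8, 8, 0, 0, 0, 0, 0, 0, 0, 0, 0]

(s=1,f=1) a[fast]=0 → fast++
(s=1,f=2) a[fast]=0 → fast++
(s=1,f=3) a[fast]=2≠0 swap→a[1]=2 → slow++,fast++
(s=2,f=4) a[fast]=0 → fast++
(s=2,f=5) a[fast]=0 → fast++
(s=2,f=6) a[fast]=5≠0 swap→a[2]=5 → slow++,fast++
(s=3,f=7) a[fast]=0 → fast++
(s=3,f=8) a[fast]=6≠0 swap→a[3]=6 → slow++,fast++
(s=4,f=9) a[fast]=0 → fast++
(s=4,f=10) a[fast]=0 → fast++
(s=4,f=11) a[fast]=0 → fast++
(s=4,f=12) a[fast]=4≠0 swap→a[4]=4 → slow++,fast++
(s=5,f=13) a[fast]=8≠0 swap→a[5]=8 → slow++,fast++
(s=6,f=14) a[fast]=0 → fast++
(s=6,f=15) a[fast]=8≠0 swap→a[6]=8 → slow++,fast++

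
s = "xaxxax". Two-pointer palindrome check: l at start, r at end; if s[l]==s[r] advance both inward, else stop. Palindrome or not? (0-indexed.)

[0,5] 'x'=='x' → l++,r--
[1,4] 'a'=='a' → l++,r--
[2,3] 'x'=='x' → l++,r--

palindrome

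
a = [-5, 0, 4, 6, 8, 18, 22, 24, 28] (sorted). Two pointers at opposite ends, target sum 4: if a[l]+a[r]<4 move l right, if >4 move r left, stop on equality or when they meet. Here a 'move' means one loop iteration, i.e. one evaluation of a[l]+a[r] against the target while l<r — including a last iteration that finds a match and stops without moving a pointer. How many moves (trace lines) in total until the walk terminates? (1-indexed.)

l=1 r=9: -5+28=23 >4, r--
l=1 r=8: -5+24=19 >4, r--
l=1 r=7: -5+22=17 >4, r--
l=1 r=6: -5+18=13 >4, r--
l=1 r=5: -5+8=3 <4, l++
l=2 r=5: 0+8=8 >4, r--
l=2 r=4: 0+6=6 >4, r--
l=2 r=3: 0+4=4, found

8 moves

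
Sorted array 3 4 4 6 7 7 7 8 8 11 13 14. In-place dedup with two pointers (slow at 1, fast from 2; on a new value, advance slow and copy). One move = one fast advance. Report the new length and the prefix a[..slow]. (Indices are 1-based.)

length 8; prefix = [3, 4, 6, 7, 8, 11, 13, 14]

slow=1 fast=2: a[fast]=4≠a[slow]=3 write a[2]=4, slow++,fast++
slow=2 fast=3: a[fast]=4=a[slow] dup, fast++
slow=2 fast=4: a[fast]=6≠a[slow]=4 write a[3]=6, slow++,fast++
slow=3 fast=5: a[fast]=7≠a[slow]=6 write a[4]=7, slow++,fast++
slow=4 fast=6: a[fast]=7=a[slow] dup, fast++
slow=4 fast=7: a[fast]=7=a[slow] dup, fast++
slow=4 fast=8: a[fast]=8≠a[slow]=7 write a[5]=8, slow++,fast++
slow=5 fast=9: a[fast]=8=a[slow] dup, fast++
slow=5 fast=10: a[fast]=11≠a[slow]=8 write a[6]=11, slow++,fast++
slow=6 fast=11: a[fast]=13≠a[slow]=11 write a[7]=13, slow++,fast++
slow=7 fast=12: a[fast]=14≠a[slow]=13 write a[8]=14, slow++,fast++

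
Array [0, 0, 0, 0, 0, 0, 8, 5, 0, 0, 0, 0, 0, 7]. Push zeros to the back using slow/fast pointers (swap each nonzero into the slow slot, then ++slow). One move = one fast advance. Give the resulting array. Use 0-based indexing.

(s=0,f=0) a[fast]=0 → fast++
(s=0,f=1) a[fast]=0 → fast++
(s=0,f=2) a[fast]=0 → fast++
(s=0,f=3) a[fast]=0 → fast++
(s=0,f=4) a[fast]=0 → fast++
(s=0,f=5) a[fast]=0 → fast++
(s=0,f=6) a[fast]=8≠0 swap→a[0]=8 → slow++,fast++
(s=1,f=7) a[fast]=5≠0 swap→a[1]=5 → slow++,fast++
(s=2,f=8) a[fast]=0 → fast++
(s=2,f=9) a[fast]=0 → fast++
(s=2,f=10) a[fast]=0 → fast++
(s=2,f=11) a[fast]=0 → fast++
(s=2,f=12) a[fast]=0 → fast++
(s=2,f=13) a[fast]=7≠0 swap→a[2]=7 → slow++,fast++

[8, 5, 7, 0, 0, 0, 0, 0, 0, 0, 0, 0, 0, 0]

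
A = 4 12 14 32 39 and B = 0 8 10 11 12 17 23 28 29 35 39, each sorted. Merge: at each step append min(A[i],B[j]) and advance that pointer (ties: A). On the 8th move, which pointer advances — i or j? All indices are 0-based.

[i=0,j=0] A[i]=4>B[j]=0 take 0 → j++
[i=0,j=1] A[i]=4<=B[j]=8 take 4 → i++
[i=1,j=1] A[i]=12>B[j]=8 take 8 → j++
[i=1,j=2] A[i]=12>B[j]=10 take 10 → j++
[i=1,j=3] A[i]=12>B[j]=11 take 11 → j++
[i=1,j=4] A[i]=12<=B[j]=12 take 12 → i++
[i=2,j=4] A[i]=14>B[j]=12 take 12 → j++
[i=2,j=5] A[i]=14<=B[j]=17 take 14 → i++

i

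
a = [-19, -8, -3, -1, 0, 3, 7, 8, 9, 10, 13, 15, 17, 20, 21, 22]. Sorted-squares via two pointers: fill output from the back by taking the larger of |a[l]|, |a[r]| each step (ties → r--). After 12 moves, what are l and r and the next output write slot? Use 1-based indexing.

[1,16] |-19|<=|22| out[16]=484 → r--
[1,15] |-19|<=|21| out[15]=441 → r--
[1,14] |-19|<=|20| out[14]=400 → r--
[1,13] |-19|>|17| out[13]=361 → l++
[2,13] |-8|<=|17| out[12]=289 → r--
[2,12] |-8|<=|15| out[11]=225 → r--
[2,11] |-8|<=|13| out[10]=169 → r--
[2,10] |-8|<=|10| out[9]=100 → r--
[2,9] |-8|<=|9| out[8]=81 → r--
[2,8] |-8|<=|8| out[7]=64 → r--
[2,7] |-8|>|7| out[6]=64 → l++
[3,7] |-3|<=|7| out[5]=49 → r--

l=3, r=6, next write slot=4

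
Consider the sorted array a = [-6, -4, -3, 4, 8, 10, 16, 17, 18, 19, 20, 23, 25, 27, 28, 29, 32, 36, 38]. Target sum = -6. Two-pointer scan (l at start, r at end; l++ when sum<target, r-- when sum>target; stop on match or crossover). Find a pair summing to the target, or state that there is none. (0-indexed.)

no pair

[0,18] -6+38=32 >-6 → r--
[0,17] -6+36=30 >-6 → r--
[0,16] -6+32=26 >-6 → r--
[0,15] -6+29=23 >-6 → r--
[0,14] -6+28=22 >-6 → r--
[0,13] -6+27=21 >-6 → r--
[0,12] -6+25=19 >-6 → r--
[0,11] -6+23=17 >-6 → r--
[0,10] -6+20=14 >-6 → r--
[0,9] -6+19=13 >-6 → r--
[0,8] -6+18=12 >-6 → r--
[0,7] -6+17=11 >-6 → r--
[0,6] -6+16=10 >-6 → r--
[0,5] -6+10=4 >-6 → r--
[0,4] -6+8=2 >-6 → r--
[0,3] -6+4=-2 >-6 → r--
[0,2] -6+-3=-9 <-6 → l++
[1,2] -4+-3=-7 <-6 → l++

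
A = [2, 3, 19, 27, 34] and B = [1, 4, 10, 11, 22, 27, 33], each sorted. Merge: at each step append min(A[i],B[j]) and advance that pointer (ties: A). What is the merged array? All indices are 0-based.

[1, 2, 3, 4, 10, 11, 19, 22, 27, 27, 33, 34]

i=0 j=0: A[i]=2>B[j]=1 take 1, j++
i=0 j=1: A[i]=2<=B[j]=4 take 2, i++
i=1 j=1: A[i]=3<=B[j]=4 take 3, i++
i=2 j=1: A[i]=19>B[j]=4 take 4, j++
i=2 j=2: A[i]=19>B[j]=10 take 10, j++
i=2 j=3: A[i]=19>B[j]=11 take 11, j++
i=2 j=4: A[i]=19<=B[j]=22 take 19, i++
i=3 j=4: A[i]=27>B[j]=22 take 22, j++
i=3 j=5: A[i]=27<=B[j]=27 take 27, i++
i=4 j=5: A[i]=34>B[j]=27 take 27, j++
i=4 j=6: A[i]=34>B[j]=33 take 33, j++
i=4 j=7: B done, take A[i]=34, i++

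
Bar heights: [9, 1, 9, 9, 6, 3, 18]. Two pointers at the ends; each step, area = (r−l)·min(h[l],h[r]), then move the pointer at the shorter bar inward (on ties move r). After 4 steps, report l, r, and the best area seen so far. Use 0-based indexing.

l=0 r=6: min(9,18)*6=54 best=54 *, l++
l=1 r=6: min(1,18)*5=5 best=54, l++
l=2 r=6: min(9,18)*4=36 best=54, l++
l=3 r=6: min(9,18)*3=27 best=54, l++

l=4, r=6, best area=54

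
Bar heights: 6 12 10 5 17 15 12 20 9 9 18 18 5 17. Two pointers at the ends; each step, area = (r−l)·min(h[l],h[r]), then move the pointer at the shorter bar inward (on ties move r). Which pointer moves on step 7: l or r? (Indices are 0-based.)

l

l=0 r=13: min(6,17)*13=78 best=78 *, l++
l=1 r=13: min(12,17)*12=144 best=144 *, l++
l=2 r=13: min(10,17)*11=110 best=144, l++
l=3 r=13: min(5,17)*10=50 best=144, l++
l=4 r=13: min(17,17)*9=153 best=153 *, r--
l=4 r=12: min(17,5)*8=40 best=153, r--
l=4 r=11: min(17,18)*7=119 best=153, l++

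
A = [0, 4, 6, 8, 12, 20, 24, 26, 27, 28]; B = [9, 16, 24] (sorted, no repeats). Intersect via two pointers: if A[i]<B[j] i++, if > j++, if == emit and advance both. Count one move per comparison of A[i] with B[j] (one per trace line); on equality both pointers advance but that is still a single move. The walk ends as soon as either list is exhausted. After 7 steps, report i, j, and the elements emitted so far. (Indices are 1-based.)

i=6, j=3, emitted=[]

i=1 j=1: 0<9, i++
i=2 j=1: 4<9, i++
i=3 j=1: 6<9, i++
i=4 j=1: 8<9, i++
i=5 j=1: 12>9, j++
i=5 j=2: 12<16, i++
i=6 j=2: 20>16, j++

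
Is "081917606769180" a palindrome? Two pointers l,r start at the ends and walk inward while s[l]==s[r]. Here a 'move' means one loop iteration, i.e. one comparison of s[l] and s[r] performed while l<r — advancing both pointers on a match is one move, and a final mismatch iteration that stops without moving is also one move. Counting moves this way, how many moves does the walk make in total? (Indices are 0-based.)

5 moves

[0,14] '0'=='0' → l++,r--
[1,13] '8'=='8' → l++,r--
[2,12] '1'=='1' → l++,r--
[3,11] '9'=='9' → l++,r--
[4,10] '1'!='6' → stop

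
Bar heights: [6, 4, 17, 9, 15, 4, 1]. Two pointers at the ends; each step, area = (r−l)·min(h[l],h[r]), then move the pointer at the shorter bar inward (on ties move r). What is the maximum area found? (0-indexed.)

l=0 r=6: min(6,1)*6=6 best=6 *, r--
l=0 r=5: min(6,4)*5=20 best=20 *, r--
l=0 r=4: min(6,15)*4=24 best=24 *, l++
l=1 r=4: min(4,15)*3=12 best=24, l++
l=2 r=4: min(17,15)*2=30 best=30 *, r--
l=2 r=3: min(17,9)*1=9 best=30, r--

max area = 30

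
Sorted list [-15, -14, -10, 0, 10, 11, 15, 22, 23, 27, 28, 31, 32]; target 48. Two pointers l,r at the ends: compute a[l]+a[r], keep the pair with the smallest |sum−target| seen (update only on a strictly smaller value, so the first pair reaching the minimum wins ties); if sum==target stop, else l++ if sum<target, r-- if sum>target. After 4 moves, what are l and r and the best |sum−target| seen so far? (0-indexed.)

l=4, r=12, best |Δ|=16

[0,12] -15+32=17 d=31 * → l++
[1,12] -14+32=18 d=30 * → l++
[2,12] -10+32=22 d=26 * → l++
[3,12] 0+32=32 d=16 * → l++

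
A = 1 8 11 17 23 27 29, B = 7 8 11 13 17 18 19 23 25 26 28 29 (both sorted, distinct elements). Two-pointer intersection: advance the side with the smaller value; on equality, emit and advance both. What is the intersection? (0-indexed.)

intersection = [8, 11, 17, 23, 29]

[i=0,j=0] 1<7 → i++
[i=1,j=0] 8>7 → j++
[i=1,j=1] 8==8 emit → i++,j++
[i=2,j=2] 11==11 emit → i++,j++
[i=3,j=3] 17>13 → j++
[i=3,j=4] 17==17 emit → i++,j++
[i=4,j=5] 23>18 → j++
[i=4,j=6] 23>19 → j++
[i=4,j=7] 23==23 emit → i++,j++
[i=5,j=8] 27>25 → j++
[i=5,j=9] 27>26 → j++
[i=5,j=10] 27<28 → i++
[i=6,j=10] 29>28 → j++
[i=6,j=11] 29==29 emit → i++,j++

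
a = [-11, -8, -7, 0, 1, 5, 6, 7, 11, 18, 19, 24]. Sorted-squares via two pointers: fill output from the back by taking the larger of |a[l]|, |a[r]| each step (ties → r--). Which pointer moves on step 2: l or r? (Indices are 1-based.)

l=1 r=12: |-11|<=|24| out[12]=576, r--
l=1 r=11: |-11|<=|19| out[11]=361, r--

r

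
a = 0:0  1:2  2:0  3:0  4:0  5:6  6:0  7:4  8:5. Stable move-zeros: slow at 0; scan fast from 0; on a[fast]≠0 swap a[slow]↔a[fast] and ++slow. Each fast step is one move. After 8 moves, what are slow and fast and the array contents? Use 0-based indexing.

slow=3, fast=8, a=[2, 6, 4, 0, 0, 0, 0, 0, 5]

(s=0,f=0) a[fast]=0 → fast++
(s=0,f=1) a[fast]=2≠0 swap→a[0]=2 → slow++,fast++
(s=1,f=2) a[fast]=0 → fast++
(s=1,f=3) a[fast]=0 → fast++
(s=1,f=4) a[fast]=0 → fast++
(s=1,f=5) a[fast]=6≠0 swap→a[1]=6 → slow++,fast++
(s=2,f=6) a[fast]=0 → fast++
(s=2,f=7) a[fast]=4≠0 swap→a[2]=4 → slow++,fast++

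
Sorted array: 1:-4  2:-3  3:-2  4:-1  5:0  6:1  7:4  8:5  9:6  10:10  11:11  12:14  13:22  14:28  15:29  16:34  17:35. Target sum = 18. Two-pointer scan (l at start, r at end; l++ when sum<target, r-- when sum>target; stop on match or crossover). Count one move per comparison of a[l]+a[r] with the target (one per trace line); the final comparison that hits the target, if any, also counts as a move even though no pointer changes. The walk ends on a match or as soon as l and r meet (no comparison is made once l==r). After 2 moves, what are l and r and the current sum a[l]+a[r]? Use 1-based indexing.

l=1 r=17: -4+35=31 >18, r--
l=1 r=16: -4+34=30 >18, r--

l=1, r=15, sum=25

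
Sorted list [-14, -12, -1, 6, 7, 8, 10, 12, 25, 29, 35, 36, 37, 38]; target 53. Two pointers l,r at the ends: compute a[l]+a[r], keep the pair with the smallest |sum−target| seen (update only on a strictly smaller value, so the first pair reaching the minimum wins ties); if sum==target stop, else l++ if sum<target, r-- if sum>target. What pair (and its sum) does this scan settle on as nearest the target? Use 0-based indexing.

pair (25, 29) with sum 54 (|Δ|=1)

l=0 r=13: -14+38=24 d=29 *, l++
l=1 r=13: -12+38=26 d=27 *, l++
l=2 r=13: -1+38=37 d=16 *, l++
l=3 r=13: 6+38=44 d=9 *, l++
l=4 r=13: 7+38=45 d=8 *, l++
l=5 r=13: 8+38=46 d=7 *, l++
l=6 r=13: 10+38=48 d=5 *, l++
l=7 r=13: 12+38=50 d=3 *, l++
l=8 r=13: 25+38=63 d=10, r--
l=8 r=12: 25+37=62 d=9, r--
l=8 r=11: 25+36=61 d=8, r--
l=8 r=10: 25+35=60 d=7, r--
l=8 r=9: 25+29=54 d=1 *, r--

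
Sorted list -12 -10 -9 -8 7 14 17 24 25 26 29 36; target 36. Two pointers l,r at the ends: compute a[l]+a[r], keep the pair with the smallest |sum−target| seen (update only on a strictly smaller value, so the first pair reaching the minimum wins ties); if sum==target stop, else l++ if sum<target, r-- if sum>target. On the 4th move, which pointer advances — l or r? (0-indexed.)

l=0 r=11: -12+36=24 d=12 *, l++
l=1 r=11: -10+36=26 d=10 *, l++
l=2 r=11: -9+36=27 d=9 *, l++
l=3 r=11: -8+36=28 d=8 *, l++

l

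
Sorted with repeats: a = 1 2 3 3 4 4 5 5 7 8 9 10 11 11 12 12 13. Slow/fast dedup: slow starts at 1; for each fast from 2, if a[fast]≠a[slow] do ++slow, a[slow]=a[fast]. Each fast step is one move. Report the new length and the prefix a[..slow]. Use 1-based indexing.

(s=1,f=2) a[fast]=2≠a[slow]=1 write a[2]=2 → slow++,fast++
(s=2,f=3) a[fast]=3≠a[slow]=2 write a[3]=3 → slow++,fast++
(s=3,f=4) a[fast]=3=a[slow] dup → fast++
(s=3,f=5) a[fast]=4≠a[slow]=3 write a[4]=4 → slow++,fast++
(s=4,f=6) a[fast]=4=a[slow] dup → fast++
(s=4,f=7) a[fast]=5≠a[slow]=4 write a[5]=5 → slow++,fast++
(s=5,f=8) a[fast]=5=a[slow] dup → fast++
(s=5,f=9) a[fast]=7≠a[slow]=5 write a[6]=7 → slow++,fast++
(s=6,f=10) a[fast]=8≠a[slow]=7 write a[7]=8 → slow++,fast++
(s=7,f=11) a[fast]=9≠a[slow]=8 write a[8]=9 → slow++,fast++
(s=8,f=12) a[fast]=10≠a[slow]=9 write a[9]=10 → slow++,fast++
(s=9,f=13) a[fast]=11≠a[slow]=10 write a[10]=11 → slow++,fast++
(s=10,f=14) a[fast]=11=a[slow] dup → fast++
(s=10,f=15) a[fast]=12≠a[slow]=11 write a[11]=12 → slow++,fast++
(s=11,f=16) a[fast]=12=a[slow] dup → fast++
(s=11,f=17) a[fast]=13≠a[slow]=12 write a[12]=13 → slow++,fast++

length 12; prefix = [1, 2, 3, 4, 5, 7, 8, 9, 10, 11, 12, 13]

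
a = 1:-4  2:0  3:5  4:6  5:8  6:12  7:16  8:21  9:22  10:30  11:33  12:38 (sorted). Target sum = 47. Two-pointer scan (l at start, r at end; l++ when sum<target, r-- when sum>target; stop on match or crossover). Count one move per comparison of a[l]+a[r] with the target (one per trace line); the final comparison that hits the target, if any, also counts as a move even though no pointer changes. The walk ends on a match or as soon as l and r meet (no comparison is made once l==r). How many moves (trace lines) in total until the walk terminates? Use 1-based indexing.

[1,12] -4+38=34 <47 → l++
[2,12] 0+38=38 <47 → l++
[3,12] 5+38=43 <47 → l++
[4,12] 6+38=44 <47 → l++
[5,12] 8+38=46 <47 → l++
[6,12] 12+38=50 >47 → r--
[6,11] 12+33=45 <47 → l++
[7,11] 16+33=49 >47 → r--
[7,10] 16+30=46 <47 → l++
[8,10] 21+30=51 >47 → r--
[8,9] 21+22=43 <47 → l++

11 moves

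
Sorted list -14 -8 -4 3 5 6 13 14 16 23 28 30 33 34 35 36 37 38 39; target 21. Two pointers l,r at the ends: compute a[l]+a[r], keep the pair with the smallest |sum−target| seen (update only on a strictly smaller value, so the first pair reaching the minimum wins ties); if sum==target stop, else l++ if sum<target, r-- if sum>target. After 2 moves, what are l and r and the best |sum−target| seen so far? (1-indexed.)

l=1 r=19: -14+39=25 d=4 *, r--
l=1 r=18: -14+38=24 d=3 *, r--

l=1, r=17, best |Δ|=3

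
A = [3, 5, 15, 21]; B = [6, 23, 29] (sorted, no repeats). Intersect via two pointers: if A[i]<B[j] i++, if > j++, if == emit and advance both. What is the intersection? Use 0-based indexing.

intersection = []

[i=0,j=0] 3<6 → i++
[i=1,j=0] 5<6 → i++
[i=2,j=0] 15>6 → j++
[i=2,j=1] 15<23 → i++
[i=3,j=1] 21<23 → i++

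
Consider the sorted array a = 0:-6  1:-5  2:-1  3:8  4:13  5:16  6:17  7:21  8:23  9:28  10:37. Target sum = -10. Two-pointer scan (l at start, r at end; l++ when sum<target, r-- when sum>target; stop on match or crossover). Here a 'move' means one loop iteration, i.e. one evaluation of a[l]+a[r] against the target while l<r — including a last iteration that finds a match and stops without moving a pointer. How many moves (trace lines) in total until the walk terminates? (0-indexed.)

[0,10] -6+37=31 >-10 → r--
[0,9] -6+28=22 >-10 → r--
[0,8] -6+23=17 >-10 → r--
[0,7] -6+21=15 >-10 → r--
[0,6] -6+17=11 >-10 → r--
[0,5] -6+16=10 >-10 → r--
[0,4] -6+13=7 >-10 → r--
[0,3] -6+8=2 >-10 → r--
[0,2] -6+-1=-7 >-10 → r--
[0,1] -6+-5=-11 <-10 → l++

10 moves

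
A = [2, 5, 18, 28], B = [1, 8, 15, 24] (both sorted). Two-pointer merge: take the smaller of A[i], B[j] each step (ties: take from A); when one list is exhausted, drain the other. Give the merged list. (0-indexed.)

[1, 2, 5, 8, 15, 18, 24, 28]

i=0 j=0: A[i]=2>B[j]=1 take 1, j++
i=0 j=1: A[i]=2<=B[j]=8 take 2, i++
i=1 j=1: A[i]=5<=B[j]=8 take 5, i++
i=2 j=1: A[i]=18>B[j]=8 take 8, j++
i=2 j=2: A[i]=18>B[j]=15 take 15, j++
i=2 j=3: A[i]=18<=B[j]=24 take 18, i++
i=3 j=3: A[i]=28>B[j]=24 take 24, j++
i=3 j=4: B done, take A[i]=28, i++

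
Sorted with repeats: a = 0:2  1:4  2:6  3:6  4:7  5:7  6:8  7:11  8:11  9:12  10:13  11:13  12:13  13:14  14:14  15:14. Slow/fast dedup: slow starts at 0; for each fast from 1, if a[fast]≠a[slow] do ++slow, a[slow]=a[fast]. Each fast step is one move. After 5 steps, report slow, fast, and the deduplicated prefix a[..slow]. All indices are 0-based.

(s=0,f=1) a[fast]=4≠a[slow]=2 write a[1]=4 → slow++,fast++
(s=1,f=2) a[fast]=6≠a[slow]=4 write a[2]=6 → slow++,fast++
(s=2,f=3) a[fast]=6=a[slow] dup → fast++
(s=2,f=4) a[fast]=7≠a[slow]=6 write a[3]=7 → slow++,fast++
(s=3,f=5) a[fast]=7=a[slow] dup → fast++

slow=3, fast=6, prefix=[2, 4, 6, 7]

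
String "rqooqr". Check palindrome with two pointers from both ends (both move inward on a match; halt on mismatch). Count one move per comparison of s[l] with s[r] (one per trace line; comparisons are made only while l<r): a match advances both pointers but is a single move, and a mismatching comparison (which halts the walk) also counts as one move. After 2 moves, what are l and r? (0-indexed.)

l=2, r=3

l=0 r=5: 'r'=='r', l++,r--
l=1 r=4: 'q'=='q', l++,r--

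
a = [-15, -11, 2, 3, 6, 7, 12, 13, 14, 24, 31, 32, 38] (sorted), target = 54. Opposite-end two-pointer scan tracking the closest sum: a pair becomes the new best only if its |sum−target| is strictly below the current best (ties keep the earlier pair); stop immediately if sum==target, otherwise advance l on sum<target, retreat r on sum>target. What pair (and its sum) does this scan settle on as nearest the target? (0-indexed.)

pair (24, 31) with sum 55 (|Δ|=1)

[0,12] -15+38=23 d=31 * → l++
[1,12] -11+38=27 d=27 * → l++
[2,12] 2+38=40 d=14 * → l++
[3,12] 3+38=41 d=13 * → l++
[4,12] 6+38=44 d=10 * → l++
[5,12] 7+38=45 d=9 * → l++
[6,12] 12+38=50 d=4 * → l++
[7,12] 13+38=51 d=3 * → l++
[8,12] 14+38=52 d=2 * → l++
[9,12] 24+38=62 d=8 → r--
[9,11] 24+32=56 d=2 → r--
[9,10] 24+31=55 d=1 * → r--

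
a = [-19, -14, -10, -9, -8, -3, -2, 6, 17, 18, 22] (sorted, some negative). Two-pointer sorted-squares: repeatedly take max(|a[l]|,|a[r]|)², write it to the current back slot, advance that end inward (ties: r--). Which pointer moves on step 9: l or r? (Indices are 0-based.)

l=0 r=10: |-19|<=|22| out[10]=484, r--
l=0 r=9: |-19|>|18| out[9]=361, l++
l=1 r=9: |-14|<=|18| out[8]=324, r--
l=1 r=8: |-14|<=|17| out[7]=289, r--
l=1 r=7: |-14|>|6| out[6]=196, l++
l=2 r=7: |-10|>|6| out[5]=100, l++
l=3 r=7: |-9|>|6| out[4]=81, l++
l=4 r=7: |-8|>|6| out[3]=64, l++
l=5 r=7: |-3|<=|6| out[2]=36, r--

r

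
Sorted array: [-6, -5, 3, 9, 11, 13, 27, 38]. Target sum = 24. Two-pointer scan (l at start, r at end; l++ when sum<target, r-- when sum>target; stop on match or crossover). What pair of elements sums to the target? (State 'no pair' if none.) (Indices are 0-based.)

l=0 r=7: -6+38=32 >24, r--
l=0 r=6: -6+27=21 <24, l++
l=1 r=6: -5+27=22 <24, l++
l=2 r=6: 3+27=30 >24, r--
l=2 r=5: 3+13=16 <24, l++
l=3 r=5: 9+13=22 <24, l++
l=4 r=5: 11+13=24, found

(11, 13)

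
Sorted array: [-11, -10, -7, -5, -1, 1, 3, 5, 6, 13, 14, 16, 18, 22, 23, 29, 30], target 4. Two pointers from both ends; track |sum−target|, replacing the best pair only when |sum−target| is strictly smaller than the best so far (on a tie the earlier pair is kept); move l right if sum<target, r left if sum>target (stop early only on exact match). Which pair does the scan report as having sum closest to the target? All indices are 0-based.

[0,16] -11+30=19 d=15 * → r--
[0,15] -11+29=18 d=14 * → r--
[0,14] -11+23=12 d=8 * → r--
[0,13] -11+22=11 d=7 * → r--
[0,12] -11+18=7 d=3 * → r--
[0,11] -11+16=5 d=1 * → r--
[0,10] -11+14=3 d=1 → l++
[1,10] -10+14=4 d=0 * → stop

pair (-10, 14) with sum 4 (|Δ|=0)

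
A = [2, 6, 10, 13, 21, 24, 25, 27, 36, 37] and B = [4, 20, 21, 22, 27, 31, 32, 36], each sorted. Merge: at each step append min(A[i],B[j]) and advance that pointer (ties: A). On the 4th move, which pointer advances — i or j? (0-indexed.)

i=0 j=0: A[i]=2<=B[j]=4 take 2, i++
i=1 j=0: A[i]=6>B[j]=4 take 4, j++
i=1 j=1: A[i]=6<=B[j]=20 take 6, i++
i=2 j=1: A[i]=10<=B[j]=20 take 10, i++

i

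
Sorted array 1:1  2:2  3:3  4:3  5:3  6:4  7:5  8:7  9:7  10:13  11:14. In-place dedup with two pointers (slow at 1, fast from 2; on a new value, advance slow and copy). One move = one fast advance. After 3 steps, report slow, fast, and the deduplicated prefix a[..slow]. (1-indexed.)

slow=3, fast=5, prefix=[1, 2, 3]

slow=1 fast=2: a[fast]=2≠a[slow]=1 write a[2]=2, slow++,fast++
slow=2 fast=3: a[fast]=3≠a[slow]=2 write a[3]=3, slow++,fast++
slow=3 fast=4: a[fast]=3=a[slow] dup, fast++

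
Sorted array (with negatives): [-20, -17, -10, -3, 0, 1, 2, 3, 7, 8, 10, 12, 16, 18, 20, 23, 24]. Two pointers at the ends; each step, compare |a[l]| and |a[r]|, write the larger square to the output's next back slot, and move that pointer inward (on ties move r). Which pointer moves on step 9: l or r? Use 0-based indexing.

r

l=0 r=16: |-20|<=|24| out[16]=576, r--
l=0 r=15: |-20|<=|23| out[15]=529, r--
l=0 r=14: |-20|<=|20| out[14]=400, r--
l=0 r=13: |-20|>|18| out[13]=400, l++
l=1 r=13: |-17|<=|18| out[12]=324, r--
l=1 r=12: |-17|>|16| out[11]=289, l++
l=2 r=12: |-10|<=|16| out[10]=256, r--
l=2 r=11: |-10|<=|12| out[9]=144, r--
l=2 r=10: |-10|<=|10| out[8]=100, r--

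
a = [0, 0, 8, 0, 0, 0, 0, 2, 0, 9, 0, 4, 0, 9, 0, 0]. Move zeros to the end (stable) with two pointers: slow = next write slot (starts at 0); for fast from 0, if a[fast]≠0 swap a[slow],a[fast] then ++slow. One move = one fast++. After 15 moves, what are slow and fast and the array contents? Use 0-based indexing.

slow=5, fast=15, a=[8, 2, 9, 4, 9, 0, 0, 0, 0, 0, 0, 0, 0, 0, 0, 0]

(s=0,f=0) a[fast]=0 → fast++
(s=0,f=1) a[fast]=0 → fast++
(s=0,f=2) a[fast]=8≠0 swap→a[0]=8 → slow++,fast++
(s=1,f=3) a[fast]=0 → fast++
(s=1,f=4) a[fast]=0 → fast++
(s=1,f=5) a[fast]=0 → fast++
(s=1,f=6) a[fast]=0 → fast++
(s=1,f=7) a[fast]=2≠0 swap→a[1]=2 → slow++,fast++
(s=2,f=8) a[fast]=0 → fast++
(s=2,f=9) a[fast]=9≠0 swap→a[2]=9 → slow++,fast++
(s=3,f=10) a[fast]=0 → fast++
(s=3,f=11) a[fast]=4≠0 swap→a[3]=4 → slow++,fast++
(s=4,f=12) a[fast]=0 → fast++
(s=4,f=13) a[fast]=9≠0 swap→a[4]=9 → slow++,fast++
(s=5,f=14) a[fast]=0 → fast++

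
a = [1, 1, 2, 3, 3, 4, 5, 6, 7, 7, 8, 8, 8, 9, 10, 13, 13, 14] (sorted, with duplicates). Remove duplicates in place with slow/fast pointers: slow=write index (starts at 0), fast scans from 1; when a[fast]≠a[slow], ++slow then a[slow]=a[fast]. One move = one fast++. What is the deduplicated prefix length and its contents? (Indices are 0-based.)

(s=0,f=1) a[fast]=1=a[slow] dup → fast++
(s=0,f=2) a[fast]=2≠a[slow]=1 write a[1]=2 → slow++,fast++
(s=1,f=3) a[fast]=3≠a[slow]=2 write a[2]=3 → slow++,fast++
(s=2,f=4) a[fast]=3=a[slow] dup → fast++
(s=2,f=5) a[fast]=4≠a[slow]=3 write a[3]=4 → slow++,fast++
(s=3,f=6) a[fast]=5≠a[slow]=4 write a[4]=5 → slow++,fast++
(s=4,f=7) a[fast]=6≠a[slow]=5 write a[5]=6 → slow++,fast++
(s=5,f=8) a[fast]=7≠a[slow]=6 write a[6]=7 → slow++,fast++
(s=6,f=9) a[fast]=7=a[slow] dup → fast++
(s=6,f=10) a[fast]=8≠a[slow]=7 write a[7]=8 → slow++,fast++
(s=7,f=11) a[fast]=8=a[slow] dup → fast++
(s=7,f=12) a[fast]=8=a[slow] dup → fast++
(s=7,f=13) a[fast]=9≠a[slow]=8 write a[8]=9 → slow++,fast++
(s=8,f=14) a[fast]=10≠a[slow]=9 write a[9]=10 → slow++,fast++
(s=9,f=15) a[fast]=13≠a[slow]=10 write a[10]=13 → slow++,fast++
(s=10,f=16) a[fast]=13=a[slow] dup → fast++
(s=10,f=17) a[fast]=14≠a[slow]=13 write a[11]=14 → slow++,fast++

length 12; prefix = [1, 2, 3, 4, 5, 6, 7, 8, 9, 10, 13, 14]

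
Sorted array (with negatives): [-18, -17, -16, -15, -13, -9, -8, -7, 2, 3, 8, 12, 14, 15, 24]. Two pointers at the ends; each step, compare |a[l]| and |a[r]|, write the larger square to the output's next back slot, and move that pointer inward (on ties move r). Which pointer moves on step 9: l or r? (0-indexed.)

l=0 r=14: |-18|<=|24| out[14]=576, r--
l=0 r=13: |-18|>|15| out[13]=324, l++
l=1 r=13: |-17|>|15| out[12]=289, l++
l=2 r=13: |-16|>|15| out[11]=256, l++
l=3 r=13: |-15|<=|15| out[10]=225, r--
l=3 r=12: |-15|>|14| out[9]=225, l++
l=4 r=12: |-13|<=|14| out[8]=196, r--
l=4 r=11: |-13|>|12| out[7]=169, l++
l=5 r=11: |-9|<=|12| out[6]=144, r--

r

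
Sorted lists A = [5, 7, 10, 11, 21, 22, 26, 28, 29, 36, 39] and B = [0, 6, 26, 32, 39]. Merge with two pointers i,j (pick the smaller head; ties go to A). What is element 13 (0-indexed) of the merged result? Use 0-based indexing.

i=0 j=0: A[i]=5>B[j]=0 take 0, j++
i=0 j=1: A[i]=5<=B[j]=6 take 5, i++
i=1 j=1: A[i]=7>B[j]=6 take 6, j++
i=1 j=2: A[i]=7<=B[j]=26 take 7, i++
i=2 j=2: A[i]=10<=B[j]=26 take 10, i++
i=3 j=2: A[i]=11<=B[j]=26 take 11, i++
i=4 j=2: A[i]=21<=B[j]=26 take 21, i++
i=5 j=2: A[i]=22<=B[j]=26 take 22, i++
i=6 j=2: A[i]=26<=B[j]=26 take 26, i++
i=7 j=2: A[i]=28>B[j]=26 take 26, j++
i=7 j=3: A[i]=28<=B[j]=32 take 28, i++
i=8 j=3: A[i]=29<=B[j]=32 take 29, i++
i=9 j=3: A[i]=36>B[j]=32 take 32, j++
i=9 j=4: A[i]=36<=B[j]=39 take 36, i++
i=10 j=4: A[i]=39<=B[j]=39 take 39, i++
i=11 j=4: A done, take B[j]=39, j++

merged[13] = 36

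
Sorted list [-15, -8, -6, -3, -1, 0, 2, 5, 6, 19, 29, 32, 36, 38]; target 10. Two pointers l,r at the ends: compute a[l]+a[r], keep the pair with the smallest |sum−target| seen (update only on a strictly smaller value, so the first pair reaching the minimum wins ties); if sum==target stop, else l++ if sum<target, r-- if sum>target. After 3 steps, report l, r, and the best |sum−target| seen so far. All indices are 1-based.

[1,14] -15+38=23 d=13 * → r--
[1,13] -15+36=21 d=11 * → r--
[1,12] -15+32=17 d=7 * → r--

l=1, r=11, best |Δ|=7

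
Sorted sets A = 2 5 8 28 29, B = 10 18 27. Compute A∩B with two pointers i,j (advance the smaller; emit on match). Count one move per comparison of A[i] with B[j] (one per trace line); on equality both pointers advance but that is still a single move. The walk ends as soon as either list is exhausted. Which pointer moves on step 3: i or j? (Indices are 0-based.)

i

i=0 j=0: 2<10, i++
i=1 j=0: 5<10, i++
i=2 j=0: 8<10, i++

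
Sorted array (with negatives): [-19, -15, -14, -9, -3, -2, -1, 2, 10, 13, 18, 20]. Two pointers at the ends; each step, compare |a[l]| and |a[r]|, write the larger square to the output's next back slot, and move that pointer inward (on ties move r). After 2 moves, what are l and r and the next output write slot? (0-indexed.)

l=0 r=11: |-19|<=|20| out[11]=400, r--
l=0 r=10: |-19|>|18| out[10]=361, l++

l=1, r=10, next write slot=9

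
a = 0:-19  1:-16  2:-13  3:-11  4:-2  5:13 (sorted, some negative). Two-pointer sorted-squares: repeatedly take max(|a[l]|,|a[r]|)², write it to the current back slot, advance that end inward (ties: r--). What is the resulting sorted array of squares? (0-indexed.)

[0,5] |-19|>|13| out[5]=361 → l++
[1,5] |-16|>|13| out[4]=256 → l++
[2,5] |-13|<=|13| out[3]=169 → r--
[2,4] |-13|>|-2| out[2]=169 → l++
[3,4] |-11|>|-2| out[1]=121 → l++
[4,4] |-2|<=|-2| out[0]=4 → r--

[4, 121, 169, 169, 256, 361]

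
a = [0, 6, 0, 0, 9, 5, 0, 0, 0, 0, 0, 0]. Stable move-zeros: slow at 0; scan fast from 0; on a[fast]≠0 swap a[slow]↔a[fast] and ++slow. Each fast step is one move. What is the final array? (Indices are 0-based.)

(s=0,f=0) a[fast]=0 → fast++
(s=0,f=1) a[fast]=6≠0 swap→a[0]=6 → slow++,fast++
(s=1,f=2) a[fast]=0 → fast++
(s=1,f=3) a[fast]=0 → fast++
(s=1,f=4) a[fast]=9≠0 swap→a[1]=9 → slow++,fast++
(s=2,f=5) a[fast]=5≠0 swap→a[2]=5 → slow++,fast++
(s=3,f=6) a[fast]=0 → fast++
(s=3,f=7) a[fast]=0 → fast++
(s=3,f=8) a[fast]=0 → fast++
(s=3,f=9) a[fast]=0 → fast++
(s=3,f=10) a[fast]=0 → fast++
(s=3,f=11) a[fast]=0 → fast++

[6, 9, 5, 0, 0, 0, 0, 0, 0, 0, 0, 0]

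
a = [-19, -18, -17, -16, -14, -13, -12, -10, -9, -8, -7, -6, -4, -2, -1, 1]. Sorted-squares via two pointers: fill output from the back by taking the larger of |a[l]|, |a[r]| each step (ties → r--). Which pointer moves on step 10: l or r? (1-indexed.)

l

[1,16] |-19|>|1| out[16]=361 → l++
[2,16] |-18|>|1| out[15]=324 → l++
[3,16] |-17|>|1| out[14]=289 → l++
[4,16] |-16|>|1| out[13]=256 → l++
[5,16] |-14|>|1| out[12]=196 → l++
[6,16] |-13|>|1| out[11]=169 → l++
[7,16] |-12|>|1| out[10]=144 → l++
[8,16] |-10|>|1| out[9]=100 → l++
[9,16] |-9|>|1| out[8]=81 → l++
[10,16] |-8|>|1| out[7]=64 → l++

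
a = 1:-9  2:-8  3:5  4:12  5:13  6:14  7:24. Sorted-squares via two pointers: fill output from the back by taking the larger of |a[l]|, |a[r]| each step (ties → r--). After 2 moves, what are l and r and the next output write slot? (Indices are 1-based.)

l=1 r=7: |-9|<=|24| out[7]=576, r--
l=1 r=6: |-9|<=|14| out[6]=196, r--

l=1, r=5, next write slot=5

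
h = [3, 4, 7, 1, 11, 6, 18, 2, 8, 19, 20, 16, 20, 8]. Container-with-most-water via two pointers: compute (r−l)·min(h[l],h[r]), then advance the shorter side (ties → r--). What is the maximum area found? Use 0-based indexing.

max area = 108

l=0 r=13: min(3,8)*13=39 best=39 *, l++
l=1 r=13: min(4,8)*12=48 best=48 *, l++
l=2 r=13: min(7,8)*11=77 best=77 *, l++
l=3 r=13: min(1,8)*10=10 best=77, l++
l=4 r=13: min(11,8)*9=72 best=77, r--
l=4 r=12: min(11,20)*8=88 best=88 *, l++
l=5 r=12: min(6,20)*7=42 best=88, l++
l=6 r=12: min(18,20)*6=108 best=108 *, l++
l=7 r=12: min(2,20)*5=10 best=108, l++
l=8 r=12: min(8,20)*4=32 best=108, l++
l=9 r=12: min(19,20)*3=57 best=108, l++
l=10 r=12: min(20,20)*2=40 best=108, r--
l=10 r=11: min(20,16)*1=16 best=108, r--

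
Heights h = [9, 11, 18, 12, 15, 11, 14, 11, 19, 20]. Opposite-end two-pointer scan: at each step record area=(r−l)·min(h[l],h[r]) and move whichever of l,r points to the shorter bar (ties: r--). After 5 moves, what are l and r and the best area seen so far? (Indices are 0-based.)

l=5, r=9, best area=126

[0,9] min(9,20)*9=81 best=81 * → l++
[1,9] min(11,20)*8=88 best=88 * → l++
[2,9] min(18,20)*7=126 best=126 * → l++
[3,9] min(12,20)*6=72 best=126 → l++
[4,9] min(15,20)*5=75 best=126 → l++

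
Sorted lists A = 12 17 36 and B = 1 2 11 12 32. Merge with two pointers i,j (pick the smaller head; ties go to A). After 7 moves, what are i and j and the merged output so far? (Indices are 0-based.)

i=2, j=5, merged so far=[1, 2, 11, 12, 12, 17, 32]

[i=0,j=0] A[i]=12>B[j]=1 take 1 → j++
[i=0,j=1] A[i]=12>B[j]=2 take 2 → j++
[i=0,j=2] A[i]=12>B[j]=11 take 11 → j++
[i=0,j=3] A[i]=12<=B[j]=12 take 12 → i++
[i=1,j=3] A[i]=17>B[j]=12 take 12 → j++
[i=1,j=4] A[i]=17<=B[j]=32 take 17 → i++
[i=2,j=4] A[i]=36>B[j]=32 take 32 → j++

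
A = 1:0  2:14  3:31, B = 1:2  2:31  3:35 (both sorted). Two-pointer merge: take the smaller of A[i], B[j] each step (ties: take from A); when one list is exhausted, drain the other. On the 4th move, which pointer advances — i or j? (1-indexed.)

i

[i=1,j=1] A[i]=0<=B[j]=2 take 0 → i++
[i=2,j=1] A[i]=14>B[j]=2 take 2 → j++
[i=2,j=2] A[i]=14<=B[j]=31 take 14 → i++
[i=3,j=2] A[i]=31<=B[j]=31 take 31 → i++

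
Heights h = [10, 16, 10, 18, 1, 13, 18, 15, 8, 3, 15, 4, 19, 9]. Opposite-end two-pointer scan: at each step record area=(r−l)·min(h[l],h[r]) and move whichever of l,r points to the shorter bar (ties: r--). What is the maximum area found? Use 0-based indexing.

l=0 r=13: min(10,9)*13=117 best=117 *, r--
l=0 r=12: min(10,19)*12=120 best=120 *, l++
l=1 r=12: min(16,19)*11=176 best=176 *, l++
l=2 r=12: min(10,19)*10=100 best=176, l++
l=3 r=12: min(18,19)*9=162 best=176, l++
l=4 r=12: min(1,19)*8=8 best=176, l++
l=5 r=12: min(13,19)*7=91 best=176, l++
l=6 r=12: min(18,19)*6=108 best=176, l++
l=7 r=12: min(15,19)*5=75 best=176, l++
l=8 r=12: min(8,19)*4=32 best=176, l++
l=9 r=12: min(3,19)*3=9 best=176, l++
l=10 r=12: min(15,19)*2=30 best=176, l++
l=11 r=12: min(4,19)*1=4 best=176, l++

max area = 176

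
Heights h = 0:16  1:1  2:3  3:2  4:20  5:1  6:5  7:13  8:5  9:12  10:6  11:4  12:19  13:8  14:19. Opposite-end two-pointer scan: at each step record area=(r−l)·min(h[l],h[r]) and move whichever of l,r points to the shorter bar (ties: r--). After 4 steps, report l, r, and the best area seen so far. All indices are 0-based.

l=4, r=14, best area=224

[0,14] min(16,19)*14=224 best=224 * → l++
[1,14] min(1,19)*13=13 best=224 → l++
[2,14] min(3,19)*12=36 best=224 → l++
[3,14] min(2,19)*11=22 best=224 → l++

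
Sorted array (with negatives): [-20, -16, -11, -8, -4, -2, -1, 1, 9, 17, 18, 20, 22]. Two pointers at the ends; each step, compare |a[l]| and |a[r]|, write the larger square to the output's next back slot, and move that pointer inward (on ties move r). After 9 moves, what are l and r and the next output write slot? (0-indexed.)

[0,12] |-20|<=|22| out[12]=484 → r--
[0,11] |-20|<=|20| out[11]=400 → r--
[0,10] |-20|>|18| out[10]=400 → l++
[1,10] |-16|<=|18| out[9]=324 → r--
[1,9] |-16|<=|17| out[8]=289 → r--
[1,8] |-16|>|9| out[7]=256 → l++
[2,8] |-11|>|9| out[6]=121 → l++
[3,8] |-8|<=|9| out[5]=81 → r--
[3,7] |-8|>|1| out[4]=64 → l++

l=4, r=7, next write slot=3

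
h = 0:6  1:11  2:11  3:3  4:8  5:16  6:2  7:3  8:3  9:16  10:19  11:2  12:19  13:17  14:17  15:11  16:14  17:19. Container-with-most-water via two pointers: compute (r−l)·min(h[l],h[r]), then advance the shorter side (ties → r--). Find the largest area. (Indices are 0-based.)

max area = 192

l=0 r=17: min(6,19)*17=102 best=102 *, l++
l=1 r=17: min(11,19)*16=176 best=176 *, l++
l=2 r=17: min(11,19)*15=165 best=176, l++
l=3 r=17: min(3,19)*14=42 best=176, l++
l=4 r=17: min(8,19)*13=104 best=176, l++
l=5 r=17: min(16,19)*12=192 best=192 *, l++
l=6 r=17: min(2,19)*11=22 best=192, l++
l=7 r=17: min(3,19)*10=30 best=192, l++
l=8 r=17: min(3,19)*9=27 best=192, l++
l=9 r=17: min(16,19)*8=128 best=192, l++
l=10 r=17: min(19,19)*7=133 best=192, r--
l=10 r=16: min(19,14)*6=84 best=192, r--
l=10 r=15: min(19,11)*5=55 best=192, r--
l=10 r=14: min(19,17)*4=68 best=192, r--
l=10 r=13: min(19,17)*3=51 best=192, r--
l=10 r=12: min(19,19)*2=38 best=192, r--
l=10 r=11: min(19,2)*1=2 best=192, r--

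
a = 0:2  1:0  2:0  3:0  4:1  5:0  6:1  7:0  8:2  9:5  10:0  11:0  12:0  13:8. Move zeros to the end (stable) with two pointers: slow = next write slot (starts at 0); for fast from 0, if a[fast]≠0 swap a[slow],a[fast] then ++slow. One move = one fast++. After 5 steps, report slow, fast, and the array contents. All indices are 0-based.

slow=2, fast=5, a=[2, 1, 0, 0, 0, 0, 1, 0, 2, 5, 0, 0, 0, 8]

(s=0,f=0) a[fast]=2≠0 swap→a[0]=2 → slow++,fast++
(s=1,f=1) a[fast]=0 → fast++
(s=1,f=2) a[fast]=0 → fast++
(s=1,f=3) a[fast]=0 → fast++
(s=1,f=4) a[fast]=1≠0 swap→a[1]=1 → slow++,fast++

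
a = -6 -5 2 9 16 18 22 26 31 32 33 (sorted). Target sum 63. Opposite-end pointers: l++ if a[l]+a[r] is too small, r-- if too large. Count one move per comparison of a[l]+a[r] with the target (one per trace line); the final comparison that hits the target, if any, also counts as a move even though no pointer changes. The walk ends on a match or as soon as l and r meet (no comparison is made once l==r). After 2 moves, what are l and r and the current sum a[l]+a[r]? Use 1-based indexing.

[1,11] -6+33=27 <63 → l++
[2,11] -5+33=28 <63 → l++

l=3, r=11, sum=35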